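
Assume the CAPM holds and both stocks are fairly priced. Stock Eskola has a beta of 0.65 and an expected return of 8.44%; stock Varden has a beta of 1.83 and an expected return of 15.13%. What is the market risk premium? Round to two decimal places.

Both satisfy E(R) = R_f + β·MRP, so the slope of the SML is
MRP = (15.13% − 8.44%) / (1.83 − 0.65) = 6.69% / 1.18 = 5.6695%

5.67%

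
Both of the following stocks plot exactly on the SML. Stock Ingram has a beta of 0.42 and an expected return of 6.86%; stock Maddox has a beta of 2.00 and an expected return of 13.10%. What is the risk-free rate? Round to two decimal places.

5.20%

Both satisfy E(R) = R_f + β·MRP, so the slope of the SML is
MRP = (13.10% − 6.86%) / (2.00 − 0.42) = 6.24% / 1.58 = 3.9494%
R_f = E(R_Ingram) − β_Ingram·MRP = 6.86% − 0.42 × 3.9494% = 5.2013%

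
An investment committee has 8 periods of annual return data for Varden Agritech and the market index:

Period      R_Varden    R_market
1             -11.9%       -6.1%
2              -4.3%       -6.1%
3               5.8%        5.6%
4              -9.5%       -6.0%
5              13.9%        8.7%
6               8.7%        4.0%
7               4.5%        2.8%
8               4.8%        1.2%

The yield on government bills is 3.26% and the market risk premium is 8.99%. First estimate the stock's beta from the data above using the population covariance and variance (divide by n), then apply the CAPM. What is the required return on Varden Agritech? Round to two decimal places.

16.57%

Mean R_i = (-11.9 − 4.3 + 5.8 − 9.5 + 13.9 + 8.7 + 4.5 + 4.8) / 8 = 1.5000%
Mean R_m = (-6.1 − 6.1 + 5.6 − 6.0 + 8.7 + 4.0 + 2.8 + 1.2) / 8 = 0.5125%
Σ(R_i − R̄_i)(R_m − R̄_m) = 356.2400  ⇒  Cov = 356.2400 / 8 = 44.5300
Σ(R_m − R̄_m)² = 240.6488  ⇒  Var(R_m) = 240.6488 / 8 = 30.0811
β = Cov / Var(R_m) = 44.5300 / 30.0811 = 1.4803
E(R) = R_f + β × MRP = 3.26% + 1.4803 × 8.99% = 16.57%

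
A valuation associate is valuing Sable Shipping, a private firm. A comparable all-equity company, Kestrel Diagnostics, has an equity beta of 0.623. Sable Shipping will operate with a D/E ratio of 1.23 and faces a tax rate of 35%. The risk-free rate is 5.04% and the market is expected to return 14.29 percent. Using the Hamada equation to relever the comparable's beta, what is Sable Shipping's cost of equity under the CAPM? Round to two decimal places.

β_L = β_U × [1 + (1 − t)(D/E)] = 0.623 × [1 + (1 − 0.35) × 1.23]
    = 0.623 × [1 + 0.65 × 1.23] = 0.623 × 1.7995 = 1.1211
MRP = 14.29% − 5.04% = 9.25%
E(R) = R_f + β_L × MRP = 5.04% + 1.1211 × 9.25% = 15.41%

15.41%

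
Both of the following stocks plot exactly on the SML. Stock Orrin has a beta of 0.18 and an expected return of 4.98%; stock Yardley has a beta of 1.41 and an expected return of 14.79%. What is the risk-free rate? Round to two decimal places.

3.54%

Both satisfy E(R) = R_f + β·MRP, so the slope of the SML is
MRP = (14.79% − 4.98%) / (1.41 − 0.18) = 9.81% / 1.23 = 7.9756%
R_f = E(R_Orrin) − β_Orrin·MRP = 4.98% − 0.18 × 7.9756% = 3.5444%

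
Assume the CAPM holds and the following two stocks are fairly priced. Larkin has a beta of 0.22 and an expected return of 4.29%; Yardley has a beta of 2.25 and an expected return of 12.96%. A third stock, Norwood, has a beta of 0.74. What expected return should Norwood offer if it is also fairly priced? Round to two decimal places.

6.51%

MRP (SML slope) = (12.96% − 4.29%) / (2.25 − 0.22) = 8.67% / 2.03 = 4.2709%
R_f (intercept) = 4.29% − 0.22 × 4.2709% = 3.3504%
E(R_Norwood) = R_f + β × MRP = 3.3504% + 0.74 × 4.2709% = 6.51%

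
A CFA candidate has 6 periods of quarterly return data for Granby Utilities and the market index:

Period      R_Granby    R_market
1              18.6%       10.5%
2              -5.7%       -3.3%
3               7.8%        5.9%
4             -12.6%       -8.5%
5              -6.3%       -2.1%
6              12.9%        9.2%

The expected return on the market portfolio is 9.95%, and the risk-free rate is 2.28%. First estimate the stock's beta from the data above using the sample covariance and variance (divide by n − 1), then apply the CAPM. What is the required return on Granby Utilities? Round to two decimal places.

14.54%

Mean R_i = (18.6 − 5.7 + 7.8 − 12.6 − 6.3 + 12.9) / 6 = 2.4500%
Mean R_m = (10.5 − 3.3 + 5.9 − 8.5 − 2.1 + 9.2) / 6 = 1.9500%
Σ(R_i − R̄_i)(R_m − R̄_m) = 470.4750  ⇒  Cov = 470.4750 / 5 = 94.0950
Σ(R_m − R̄_m)² = 294.4350  ⇒  Var(R_m) = 294.4350 / 5 = 58.8870
β = Cov / Var(R_m) = 94.0950 / 58.8870 = 1.5979
MRP = 9.95% − 2.28% = 7.67%
E(R) = R_f + β × MRP = 2.28% + 1.5979 × 7.67% = 14.54%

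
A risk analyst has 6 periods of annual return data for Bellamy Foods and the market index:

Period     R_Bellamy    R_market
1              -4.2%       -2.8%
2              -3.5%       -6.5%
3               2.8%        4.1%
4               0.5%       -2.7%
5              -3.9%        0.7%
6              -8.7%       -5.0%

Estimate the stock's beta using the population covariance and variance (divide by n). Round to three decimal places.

0.679

Mean R_i = (-4.2 − 3.5 + 2.8 + 0.5 − 3.9 − 8.7) / 6 = -2.8333%
Mean R_m = (-2.8 − 6.5 + 4.1 − 2.7 + 0.7 − 5.0) / 6 = -2.0333%
Σ(R_i − R̄_i)(R_m − R̄_m) = 50.8433  ⇒  Cov = 50.8433 / 6 = 8.4739
Σ(R_m − R̄_m)² = 74.8733  ⇒  Var(R_m) = 74.8733 / 6 = 12.4789
β = Cov / Var(R_m) = 8.4739 / 12.4789 = 0.6791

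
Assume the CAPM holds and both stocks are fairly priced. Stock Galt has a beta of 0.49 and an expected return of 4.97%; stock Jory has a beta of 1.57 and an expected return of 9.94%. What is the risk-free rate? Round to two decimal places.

2.72%

Both satisfy E(R) = R_f + β·MRP, so the slope of the SML is
MRP = (9.94% − 4.97%) / (1.57 − 0.49) = 4.97% / 1.08 = 4.6019%
R_f = E(R_Galt) − β_Galt·MRP = 4.97% − 0.49 × 4.6019% = 2.7151%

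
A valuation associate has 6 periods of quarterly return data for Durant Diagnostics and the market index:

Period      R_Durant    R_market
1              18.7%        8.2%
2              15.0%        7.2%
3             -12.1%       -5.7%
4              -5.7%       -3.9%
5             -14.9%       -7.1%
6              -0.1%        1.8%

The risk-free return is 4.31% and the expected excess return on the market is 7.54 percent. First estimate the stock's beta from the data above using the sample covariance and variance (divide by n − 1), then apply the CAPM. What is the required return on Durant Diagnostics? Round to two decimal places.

19.98%

Mean R_i = (18.7 + 15.0 − 12.1 − 5.7 − 14.9 − 0.1) / 6 = 0.1500%
Mean R_m = (8.2 + 7.2 − 5.7 − 3.9 − 7.1 + 1.8) / 6 = 0.0833%
Σ(R_i − R̄_i)(R_m − R̄_m) = 458.0750  ⇒  Cov = 458.0750 / 5 = 91.6150
Σ(R_m − R̄_m)² = 220.3883  ⇒  Var(R_m) = 220.3883 / 5 = 44.0777
β = Cov / Var(R_m) = 91.6150 / 44.0777 = 2.0785
E(R) = R_f + β × MRP = 4.31% + 2.0785 × 7.54% = 19.98%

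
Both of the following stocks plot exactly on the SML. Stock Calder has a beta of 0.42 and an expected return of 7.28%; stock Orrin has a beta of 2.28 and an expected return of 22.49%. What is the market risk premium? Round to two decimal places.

8.18%

Both satisfy E(R) = R_f + β·MRP, so the slope of the SML is
MRP = (22.49% − 7.28%) / (2.28 − 0.42) = 15.21% / 1.86 = 8.1774%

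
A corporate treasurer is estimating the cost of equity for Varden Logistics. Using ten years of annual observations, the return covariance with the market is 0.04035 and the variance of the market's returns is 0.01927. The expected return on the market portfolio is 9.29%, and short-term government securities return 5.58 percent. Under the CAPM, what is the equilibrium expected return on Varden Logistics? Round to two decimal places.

13.35%

β = Cov(R_i, R_m) / Var(R_m) = 0.04035 / 0.01927 = 2.0939
MRP = 9.29% − 5.58% = 3.71%
E(R) = R_f + β × MRP = 5.58% + 2.0939 × 3.71% = 13.35%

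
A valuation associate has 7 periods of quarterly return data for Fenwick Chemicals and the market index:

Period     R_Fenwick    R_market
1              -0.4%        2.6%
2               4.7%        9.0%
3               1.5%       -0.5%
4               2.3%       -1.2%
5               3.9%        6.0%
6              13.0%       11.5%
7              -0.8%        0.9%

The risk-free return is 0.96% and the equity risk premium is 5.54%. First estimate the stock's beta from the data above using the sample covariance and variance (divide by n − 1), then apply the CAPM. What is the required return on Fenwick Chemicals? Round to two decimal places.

5.27%

Mean R_i = (-0.4 + 4.7 + 1.5 + 2.3 + 3.9 + 13.0 − 0.8) / 7 = 3.4571%
Mean R_m = (2.6 + 9.0 − 0.5 − 1.2 + 6.0 + 11.5 + 0.9) / 7 = 4.0429%
Σ(R_i − R̄_i)(R_m − R̄_m) = 112.0929  ⇒  Cov = 112.0929 / 6 = 18.6822
Σ(R_m − R̄_m)² = 144.0971  ⇒  Var(R_m) = 144.0971 / 6 = 24.0162
β = Cov / Var(R_m) = 18.6822 / 24.0162 = 0.7779
E(R) = R_f + β × MRP = 0.96% + 0.7779 × 5.54% = 5.27%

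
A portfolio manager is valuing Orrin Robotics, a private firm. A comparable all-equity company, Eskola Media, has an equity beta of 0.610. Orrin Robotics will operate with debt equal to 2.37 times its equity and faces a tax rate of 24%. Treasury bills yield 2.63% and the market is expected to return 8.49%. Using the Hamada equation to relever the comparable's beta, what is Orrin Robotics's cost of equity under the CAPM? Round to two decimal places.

β_L = β_U × [1 + (1 − t)(D/E)] = 0.610 × [1 + (1 − 0.24) × 2.37]
    = 0.610 × [1 + 0.76 × 2.37] = 0.610 × 2.8012 = 1.7087
MRP = 8.49% − 2.63% = 5.86%
E(R) = R_f + β_L × MRP = 2.63% + 1.7087 × 5.86% = 12.64%

12.64%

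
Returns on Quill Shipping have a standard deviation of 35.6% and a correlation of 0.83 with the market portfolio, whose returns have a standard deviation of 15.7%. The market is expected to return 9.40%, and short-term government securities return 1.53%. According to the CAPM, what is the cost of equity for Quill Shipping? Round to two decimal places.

16.34%

β = ρ × σ_i / σ_m = 0.83 × 35.6% / 15.7% = 1.8820
MRP = 9.40% − 1.53% = 7.87%
E(R) = 1.53% + 1.8820 × 7.87% = 16.34%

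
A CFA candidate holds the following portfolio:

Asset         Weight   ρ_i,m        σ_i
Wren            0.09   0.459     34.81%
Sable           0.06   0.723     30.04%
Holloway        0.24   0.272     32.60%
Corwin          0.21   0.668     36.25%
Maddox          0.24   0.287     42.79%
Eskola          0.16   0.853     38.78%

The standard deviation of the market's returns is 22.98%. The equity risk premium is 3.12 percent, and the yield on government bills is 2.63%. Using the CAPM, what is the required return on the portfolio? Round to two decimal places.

5.10%

β_Wren = 0.459 × 34.81% / 22.98% = 0.6953
β_Sable = 0.723 × 30.04% / 22.98% = 0.9451
β_Holloway = 0.272 × 32.60% / 22.98% = 0.3859
β_Corwin = 0.668 × 36.25% / 22.98% = 1.0537
β_Maddox = 0.287 × 42.79% / 22.98% = 0.5344
β_Eskola = 0.853 × 38.78% / 22.98% = 1.4395
β_P = Σ w_i β_i = 0.09×0.6953 + 0.06×0.9451 + 0.24×0.3859 + 0.21×1.0537 + 0.24×0.5344 + 0.16×1.4395 = 0.7918
E(R_P) = R_f + β_P × MRP = 2.63% + 0.7918 × 3.12% = 5.10%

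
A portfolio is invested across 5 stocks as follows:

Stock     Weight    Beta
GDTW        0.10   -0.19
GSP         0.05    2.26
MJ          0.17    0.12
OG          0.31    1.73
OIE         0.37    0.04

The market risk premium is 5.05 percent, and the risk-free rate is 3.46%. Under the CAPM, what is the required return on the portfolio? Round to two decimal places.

β_P = Σ w_i β_i = 0.10×-0.19 + 0.05×2.26 + 0.17×0.12 + 0.31×1.73 + 0.37×0.04 = 0.6655
E(R_P) = R_f + β_P × MRP = 3.46% + 0.6655 × 5.05% = 6.82%

6.82%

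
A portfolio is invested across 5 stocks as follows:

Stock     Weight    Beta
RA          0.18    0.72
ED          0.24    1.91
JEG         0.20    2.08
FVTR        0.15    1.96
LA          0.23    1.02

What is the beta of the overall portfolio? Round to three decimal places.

1.533

β_P = Σ w_i β_i = 0.18×0.72 + 0.24×1.91 + 0.20×2.08 + 0.15×1.96 + 0.23×1.02 = 1.5326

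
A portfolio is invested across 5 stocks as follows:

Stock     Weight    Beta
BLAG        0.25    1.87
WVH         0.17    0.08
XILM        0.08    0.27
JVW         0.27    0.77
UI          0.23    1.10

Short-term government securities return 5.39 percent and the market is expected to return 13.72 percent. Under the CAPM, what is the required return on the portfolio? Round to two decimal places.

β_P = Σ w_i β_i = 0.25×1.87 + 0.17×0.08 + 0.08×0.27 + 0.27×0.77 + 0.23×1.10 = 0.9636
MRP = 13.72% − 5.39% = 8.33%
E(R_P) = R_f + β_P × MRP = 5.39% + 0.9636 × 8.33% = 13.42%

13.42%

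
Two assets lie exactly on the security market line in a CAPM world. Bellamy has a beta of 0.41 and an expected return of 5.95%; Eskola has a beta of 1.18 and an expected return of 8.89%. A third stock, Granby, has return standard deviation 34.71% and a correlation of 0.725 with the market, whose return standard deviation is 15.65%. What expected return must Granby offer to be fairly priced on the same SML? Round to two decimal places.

10.52%

MRP = (8.89% − 5.95%) / (1.18 − 0.41) = 3.8182%
R_f = 5.95% − 0.41 × 3.8182% = 4.3845%
β_Granby = ρ·σ_i/σ_m = 0.725 × 34.71 / 15.65 = 1.6080
E(R_Granby) = R_f + β × MRP = 4.3845% + 1.6080 × 3.8182% = 10.52%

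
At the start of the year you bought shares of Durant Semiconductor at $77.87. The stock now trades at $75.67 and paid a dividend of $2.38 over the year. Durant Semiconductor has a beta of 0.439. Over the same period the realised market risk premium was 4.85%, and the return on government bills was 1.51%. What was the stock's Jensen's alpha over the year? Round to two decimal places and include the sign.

Realised HPR = (P1 + D1 − P0) / P0 = (75.67 + 2.38 − 77.87) / 77.87 = 0.18 / 77.87 = 0.2312%
CAPM required = R_f + β·MRP = 1.51% + 0.439 × 4.85% = 3.63915%
α = realised − required = 0.2312% − 3.63915% = -3.41%

-3.41%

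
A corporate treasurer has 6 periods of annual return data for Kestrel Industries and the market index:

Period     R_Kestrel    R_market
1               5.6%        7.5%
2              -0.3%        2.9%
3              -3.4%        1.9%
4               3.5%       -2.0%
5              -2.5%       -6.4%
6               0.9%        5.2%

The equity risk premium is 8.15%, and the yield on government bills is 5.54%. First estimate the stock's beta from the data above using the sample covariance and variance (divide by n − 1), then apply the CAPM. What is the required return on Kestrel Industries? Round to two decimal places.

Mean R_i = (5.6 − 0.3 − 3.4 + 3.5 − 2.5 + 0.9) / 6 = 0.6333%
Mean R_m = (7.5 + 2.9 + 1.9 − 2.0 − 6.4 + 5.2) / 6 = 1.5167%
Σ(R_i − R̄_i)(R_m − R̄_m) = 42.5867  ⇒  Cov = 42.5867 / 5 = 8.5173
Σ(R_m − R̄_m)² = 126.4683  ⇒  Var(R_m) = 126.4683 / 5 = 25.2937
β = Cov / Var(R_m) = 8.5173 / 25.2937 = 0.3367
E(R) = R_f + β × MRP = 5.54% + 0.3367 × 8.15% = 8.28%

8.28%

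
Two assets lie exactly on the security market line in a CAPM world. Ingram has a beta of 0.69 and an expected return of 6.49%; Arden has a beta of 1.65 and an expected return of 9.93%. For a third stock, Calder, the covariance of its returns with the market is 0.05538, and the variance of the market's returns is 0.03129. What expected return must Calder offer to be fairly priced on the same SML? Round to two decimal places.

MRP = (9.93% − 6.49%) / (1.65 − 0.69) = 3.5833%
R_f = 6.49% − 0.69 × 3.5833% = 4.0175%
β_Calder = Cov / Var(R_m) = 0.05538 / 0.03129 = 1.7699
E(R_Calder) = R_f + β × MRP = 4.0175% + 1.7699 × 3.5833% = 10.36%

10.36%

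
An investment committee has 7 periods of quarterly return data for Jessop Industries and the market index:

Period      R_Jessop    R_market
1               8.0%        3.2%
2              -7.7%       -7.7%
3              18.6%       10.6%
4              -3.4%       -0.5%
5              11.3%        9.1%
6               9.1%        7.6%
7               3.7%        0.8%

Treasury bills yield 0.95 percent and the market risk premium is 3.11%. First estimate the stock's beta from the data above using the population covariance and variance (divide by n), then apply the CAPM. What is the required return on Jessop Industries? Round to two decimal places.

Mean R_i = (8.0 − 7.7 + 18.6 − 3.4 + 11.3 + 9.1 + 3.7) / 7 = 5.6571%
Mean R_m = (3.2 − 7.7 + 10.6 − 0.5 + 9.1 + 7.6 + 0.8) / 7 = 3.3000%
Σ(R_i − R̄_i)(R_m − R̄_m) = 328.0200  ⇒  Cov = 328.0200 / 7 = 46.8600
Σ(R_m − R̄_m)² = 247.1200  ⇒  Var(R_m) = 247.1200 / 7 = 35.3029
β = Cov / Var(R_m) = 46.8600 / 35.3029 = 1.3274
E(R) = R_f + β × MRP = 0.95% + 1.3274 × 3.11% = 5.08%

5.08%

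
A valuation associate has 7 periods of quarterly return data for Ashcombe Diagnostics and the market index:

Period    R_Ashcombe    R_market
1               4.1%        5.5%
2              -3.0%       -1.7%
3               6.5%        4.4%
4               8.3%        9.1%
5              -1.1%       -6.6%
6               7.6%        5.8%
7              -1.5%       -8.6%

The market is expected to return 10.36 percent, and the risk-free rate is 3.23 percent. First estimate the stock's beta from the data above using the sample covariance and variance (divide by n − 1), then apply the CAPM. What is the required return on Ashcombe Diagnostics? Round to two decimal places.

7.66%

Mean R_i = (4.1 − 3.0 + 6.5 + 8.3 − 1.1 + 7.6 − 1.5) / 7 = 2.9857%
Mean R_m = (5.5 − 1.7 + 4.4 + 9.1 − 6.6 + 5.8 − 8.6) / 7 = 1.1286%
Σ(R_i − R̄_i)(R_m − R̄_m) = 172.4329  ⇒  Cov = 172.4329 / 6 = 28.7388
Σ(R_m − R̄_m)² = 277.5543  ⇒  Var(R_m) = 277.5543 / 6 = 46.2591
β = Cov / Var(R_m) = 28.7388 / 46.2591 = 0.6213
MRP = 10.36% − 3.23% = 7.13%
E(R) = R_f + β × MRP = 3.23% + 0.6213 × 7.13% = 7.66%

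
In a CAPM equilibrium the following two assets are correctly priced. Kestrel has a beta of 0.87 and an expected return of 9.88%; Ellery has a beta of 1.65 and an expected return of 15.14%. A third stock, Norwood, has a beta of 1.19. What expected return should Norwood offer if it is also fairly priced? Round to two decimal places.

12.04%

MRP (SML slope) = (15.14% − 9.88%) / (1.65 − 0.87) = 5.26% / 0.78 = 6.7436%
R_f (intercept) = 9.88% − 0.87 × 6.7436% = 4.0131%
E(R_Norwood) = R_f + β × MRP = 4.0131% + 1.19 × 6.7436% = 12.04%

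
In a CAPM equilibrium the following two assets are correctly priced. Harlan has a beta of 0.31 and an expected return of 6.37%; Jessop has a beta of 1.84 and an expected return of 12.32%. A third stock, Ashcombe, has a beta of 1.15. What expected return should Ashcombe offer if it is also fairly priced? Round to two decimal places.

9.64%

MRP (SML slope) = (12.32% − 6.37%) / (1.84 − 0.31) = 5.95% / 1.53 = 3.8889%
R_f (intercept) = 6.37% − 0.31 × 3.8889% = 5.1644%
E(R_Ashcombe) = R_f + β × MRP = 5.1644% + 1.15 × 3.8889% = 9.64%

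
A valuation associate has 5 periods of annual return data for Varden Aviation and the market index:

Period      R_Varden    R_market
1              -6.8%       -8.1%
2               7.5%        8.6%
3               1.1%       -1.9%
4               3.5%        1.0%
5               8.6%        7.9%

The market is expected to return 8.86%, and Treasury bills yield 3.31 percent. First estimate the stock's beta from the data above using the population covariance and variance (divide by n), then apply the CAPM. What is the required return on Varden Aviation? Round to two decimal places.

Mean R_i = (-6.8 + 7.5 + 1.1 + 3.5 + 8.6) / 5 = 2.7800%
Mean R_m = (-8.1 + 8.6 − 1.9 + 1.0 + 7.9) / 5 = 1.5000%
Σ(R_i − R̄_i)(R_m − R̄_m) = 168.0800  ⇒  Cov = 168.0800 / 5 = 33.6160
Σ(R_m − R̄_m)² = 195.3400  ⇒  Var(R_m) = 195.3400 / 5 = 39.0680
β = Cov / Var(R_m) = 33.6160 / 39.0680 = 0.8604
MRP = 8.86% − 3.31% = 5.55%
E(R) = R_f + β × MRP = 3.31% + 0.8604 × 5.55% = 8.09%

8.09%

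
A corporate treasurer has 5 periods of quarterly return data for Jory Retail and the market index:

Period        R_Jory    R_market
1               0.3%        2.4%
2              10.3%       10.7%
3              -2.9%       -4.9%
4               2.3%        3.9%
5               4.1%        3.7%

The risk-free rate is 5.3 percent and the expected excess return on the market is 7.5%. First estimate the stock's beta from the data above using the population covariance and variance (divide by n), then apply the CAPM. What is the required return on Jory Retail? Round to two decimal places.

Mean R_i = (0.3 + 10.3 − 2.9 + 2.3 + 4.1) / 5 = 2.8200%
Mean R_m = (2.4 + 10.7 − 4.9 + 3.9 + 3.7) / 5 = 3.1600%
Σ(R_i − R̄_i)(R_m − R̄_m) = 104.7240  ⇒  Cov = 104.7240 / 5 = 20.9448
Σ(R_m − R̄_m)² = 123.2320  ⇒  Var(R_m) = 123.2320 / 5 = 24.6464
β = Cov / Var(R_m) = 20.9448 / 24.6464 = 0.8498
E(R) = R_f + β × MRP = 5.3% + 0.8498 × 7.5% = 11.67%

11.67%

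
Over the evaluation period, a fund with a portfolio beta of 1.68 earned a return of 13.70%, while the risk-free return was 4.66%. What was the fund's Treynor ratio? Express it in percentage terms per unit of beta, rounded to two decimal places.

5.38%

Treynor = (R_P − R_f) / β_P = (13.70% − 4.66%) / 1.6800 = 9.04% / 1.6800 = 5.38%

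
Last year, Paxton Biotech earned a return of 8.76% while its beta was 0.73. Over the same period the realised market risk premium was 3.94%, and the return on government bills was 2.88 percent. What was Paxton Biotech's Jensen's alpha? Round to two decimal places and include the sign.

CAPM benchmark = R_f + β(R_m − R_f) = 2.88% + 0.73 × 3.94% = 5.7562%
α = actual − benchmark = 8.76% − 5.7562% = +3.00%

+3.00%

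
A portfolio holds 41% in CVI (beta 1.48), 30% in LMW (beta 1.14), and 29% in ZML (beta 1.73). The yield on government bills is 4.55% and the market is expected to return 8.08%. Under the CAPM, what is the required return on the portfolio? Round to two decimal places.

β_P = Σ w_i β_i = 0.41×1.48 + 0.30×1.14 + 0.29×1.73 = 1.4505
MRP = 8.08% − 4.55% = 3.53%
E(R_P) = R_f + β_P × MRP = 4.55% + 1.4505 × 3.53% = 9.67%

9.67%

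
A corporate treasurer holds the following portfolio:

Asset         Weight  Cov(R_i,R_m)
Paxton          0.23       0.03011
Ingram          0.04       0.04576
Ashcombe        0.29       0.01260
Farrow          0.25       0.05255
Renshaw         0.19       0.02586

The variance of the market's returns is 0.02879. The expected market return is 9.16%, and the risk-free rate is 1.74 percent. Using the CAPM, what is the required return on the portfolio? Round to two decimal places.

β_Paxton = 0.03011 / 0.02879 = 1.0458
β_Ingram = 0.04576 / 0.02879 = 1.5894
β_Ashcombe = 0.01260 / 0.02879 = 0.4377
β_Farrow = 0.05255 / 0.02879 = 1.8253
β_Renshaw = 0.02586 / 0.02879 = 0.8982
β_P = Σ w_i β_i = 0.23×1.0458 + 0.04×1.5894 + 0.29×0.4377 + 0.25×1.8253 + 0.19×0.8982 = 1.0580
MRP = 9.16% − 1.74% = 7.42%
E(R_P) = R_f + β_P × MRP = 1.74% + 1.0580 × 7.42% = 9.59%

9.59%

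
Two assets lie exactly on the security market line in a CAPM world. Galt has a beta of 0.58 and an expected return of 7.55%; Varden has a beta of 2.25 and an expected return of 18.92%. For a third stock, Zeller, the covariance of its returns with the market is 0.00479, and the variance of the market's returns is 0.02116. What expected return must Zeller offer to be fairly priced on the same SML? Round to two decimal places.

MRP = (18.92% − 7.55%) / (2.25 − 0.58) = 6.8084%
R_f = 7.55% − 0.58 × 6.8084% = 3.6011%
β_Zeller = Cov / Var(R_m) = 0.00479 / 0.02116 = 0.2264
E(R_Zeller) = R_f + β × MRP = 3.6011% + 0.2264 × 6.8084% = 5.14%

5.14%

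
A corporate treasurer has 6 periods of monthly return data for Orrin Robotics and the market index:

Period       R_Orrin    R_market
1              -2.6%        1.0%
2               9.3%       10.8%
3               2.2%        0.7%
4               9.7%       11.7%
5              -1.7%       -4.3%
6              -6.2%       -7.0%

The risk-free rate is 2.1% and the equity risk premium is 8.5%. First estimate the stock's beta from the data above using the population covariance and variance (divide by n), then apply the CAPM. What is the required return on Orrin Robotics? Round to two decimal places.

Mean R_i = (-2.6 + 9.3 + 2.2 + 9.7 − 1.7 − 6.2) / 6 = 1.7833%
Mean R_m = (1.0 + 10.8 + 0.7 + 11.7 − 4.3 − 7.0) / 6 = 2.1500%
Σ(R_i − R̄_i)(R_m − R̄_m) = 240.5750  ⇒  Cov = 240.5750 / 6 = 40.0958
Σ(R_m − R̄_m)² = 294.7750  ⇒  Var(R_m) = 294.7750 / 6 = 49.1292
β = Cov / Var(R_m) = 40.0958 / 49.1292 = 0.8161
E(R) = R_f + β × MRP = 2.1% + 0.8161 × 8.5% = 9.04%

9.04%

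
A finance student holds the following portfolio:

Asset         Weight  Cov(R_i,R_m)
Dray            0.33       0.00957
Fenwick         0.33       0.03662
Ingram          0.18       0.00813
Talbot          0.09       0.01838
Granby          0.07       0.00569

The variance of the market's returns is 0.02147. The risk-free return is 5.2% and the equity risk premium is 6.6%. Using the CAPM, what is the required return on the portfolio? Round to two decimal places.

β_Dray = 0.00957 / 0.02147 = 0.4457
β_Fenwick = 0.03662 / 0.02147 = 1.7056
β_Ingram = 0.00813 / 0.02147 = 0.3787
β_Talbot = 0.01838 / 0.02147 = 0.8561
β_Granby = 0.00569 / 0.02147 = 0.2650
β_P = Σ w_i β_i = 0.33×0.4457 + 0.33×1.7056 + 0.18×0.3787 + 0.09×0.8561 + 0.07×0.2650 = 0.8737
E(R_P) = R_f + β_P × MRP = 5.2% + 0.8737 × 6.6% = 10.97%

10.97%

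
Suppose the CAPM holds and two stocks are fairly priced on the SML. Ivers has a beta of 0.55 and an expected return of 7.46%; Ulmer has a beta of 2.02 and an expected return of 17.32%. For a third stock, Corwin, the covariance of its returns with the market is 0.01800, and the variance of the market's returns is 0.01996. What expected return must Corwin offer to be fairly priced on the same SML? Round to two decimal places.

9.82%

MRP = (17.32% − 7.46%) / (2.02 − 0.55) = 6.7075%
R_f = 7.46% − 0.55 × 6.7075% = 3.7709%
β_Corwin = Cov / Var(R_m) = 0.01800 / 0.01996 = 0.9018
E(R_Corwin) = R_f + β × MRP = 3.7709% + 0.9018 × 6.7075% = 9.82%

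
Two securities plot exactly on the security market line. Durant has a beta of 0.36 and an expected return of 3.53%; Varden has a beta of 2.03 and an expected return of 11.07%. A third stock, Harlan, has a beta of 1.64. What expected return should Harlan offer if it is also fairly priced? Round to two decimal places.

MRP (SML slope) = (11.07% − 3.53%) / (2.03 − 0.36) = 7.54% / 1.67 = 4.5150%
R_f (intercept) = 3.53% − 0.36 × 4.5150% = 1.9046%
E(R_Harlan) = R_f + β × MRP = 1.9046% + 1.64 × 4.5150% = 9.31%

9.31%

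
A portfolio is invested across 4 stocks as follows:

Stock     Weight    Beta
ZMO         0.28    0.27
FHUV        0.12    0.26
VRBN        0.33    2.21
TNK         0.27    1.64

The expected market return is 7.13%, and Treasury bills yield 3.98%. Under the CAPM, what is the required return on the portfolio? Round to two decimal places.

8.01%

β_P = Σ w_i β_i = 0.28×0.27 + 0.12×0.26 + 0.33×2.21 + 0.27×1.64 = 1.2789
MRP = 7.13% − 3.98% = 3.15%
E(R_P) = R_f + β_P × MRP = 3.98% + 1.2789 × 3.15% = 8.01%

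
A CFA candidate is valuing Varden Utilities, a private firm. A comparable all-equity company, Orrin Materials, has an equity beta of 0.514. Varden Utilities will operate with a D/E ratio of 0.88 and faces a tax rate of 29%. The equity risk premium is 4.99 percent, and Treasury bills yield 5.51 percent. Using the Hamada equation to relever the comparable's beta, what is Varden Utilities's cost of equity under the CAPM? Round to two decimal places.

β_L = β_U × [1 + (1 − t)(D/E)] = 0.514 × [1 + (1 − 0.29) × 0.88]
    = 0.514 × [1 + 0.71 × 0.88] = 0.514 × 1.6248 = 0.8351
E(R) = R_f + β_L × MRP = 5.51% + 0.8351 × 4.99% = 9.68%

9.68%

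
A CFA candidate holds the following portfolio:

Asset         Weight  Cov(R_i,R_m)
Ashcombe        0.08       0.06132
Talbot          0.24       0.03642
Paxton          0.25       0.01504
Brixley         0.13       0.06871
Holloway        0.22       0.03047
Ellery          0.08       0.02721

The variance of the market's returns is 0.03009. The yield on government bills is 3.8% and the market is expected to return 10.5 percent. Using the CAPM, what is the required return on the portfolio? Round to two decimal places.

β_Ashcombe = 0.06132 / 0.03009 = 2.0379
β_Talbot = 0.03642 / 0.03009 = 1.2104
β_Paxton = 0.01504 / 0.03009 = 0.4998
β_Brixley = 0.06871 / 0.03009 = 2.2835
β_Holloway = 0.03047 / 0.03009 = 1.0126
β_Ellery = 0.02721 / 0.03009 = 0.9043
β_P = Σ w_i β_i = 0.08×2.0379 + 0.24×1.2104 + 0.25×0.4998 + 0.13×2.2835 + 0.22×1.0126 + 0.08×0.9043 = 1.1704
MRP = 10.5% − 3.8% = 6.70%
E(R_P) = R_f + β_P × MRP = 3.8% + 1.1704 × 6.7% = 11.64%

11.64%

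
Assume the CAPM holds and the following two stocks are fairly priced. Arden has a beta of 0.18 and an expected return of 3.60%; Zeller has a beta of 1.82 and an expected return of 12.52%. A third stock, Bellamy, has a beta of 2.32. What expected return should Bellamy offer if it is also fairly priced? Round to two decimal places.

MRP (SML slope) = (12.52% − 3.60%) / (1.82 − 0.18) = 8.92% / 1.64 = 5.4390%
R_f (intercept) = 3.60% − 0.18 × 5.4390% = 2.6210%
E(R_Bellamy) = R_f + β × MRP = 2.6210% + 2.32 × 5.4390% = 15.24%

15.24%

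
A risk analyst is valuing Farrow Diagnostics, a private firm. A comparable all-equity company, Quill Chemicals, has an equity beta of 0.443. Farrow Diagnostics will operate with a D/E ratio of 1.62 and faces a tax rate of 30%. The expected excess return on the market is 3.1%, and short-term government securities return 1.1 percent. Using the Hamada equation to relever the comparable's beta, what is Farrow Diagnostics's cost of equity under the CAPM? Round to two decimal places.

4.03%

β_L = β_U × [1 + (1 − t)(D/E)] = 0.443 × [1 + (1 − 0.30) × 1.62]
    = 0.443 × [1 + 0.70 × 1.62] = 0.443 × 2.1340 = 0.9454
E(R) = R_f + β_L × MRP = 1.1% + 0.9454 × 3.1% = 4.03%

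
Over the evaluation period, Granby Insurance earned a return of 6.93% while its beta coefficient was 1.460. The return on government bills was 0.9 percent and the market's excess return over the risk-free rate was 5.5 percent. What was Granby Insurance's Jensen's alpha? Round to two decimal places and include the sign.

CAPM benchmark = R_f + β(R_m − R_f) = 0.9% + 1.460 × 5.5% = 8.9300%
α = actual − benchmark = 6.93% − 8.9300% = -2.00%

-2.00%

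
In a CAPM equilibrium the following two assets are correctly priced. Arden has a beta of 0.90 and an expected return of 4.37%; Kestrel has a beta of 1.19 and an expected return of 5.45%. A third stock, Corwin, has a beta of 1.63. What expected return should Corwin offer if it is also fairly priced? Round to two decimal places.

7.09%

MRP (SML slope) = (5.45% − 4.37%) / (1.19 − 0.90) = 1.08% / 0.29 = 3.7241%
R_f (intercept) = 4.37% − 0.90 × 3.7241% = 1.0183%
E(R_Corwin) = R_f + β × MRP = 1.0183% + 1.63 × 3.7241% = 7.09%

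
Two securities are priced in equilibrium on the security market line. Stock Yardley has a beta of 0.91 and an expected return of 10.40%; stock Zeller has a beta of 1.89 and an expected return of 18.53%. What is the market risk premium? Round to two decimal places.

Both satisfy E(R) = R_f + β·MRP, so the slope of the SML is
MRP = (18.53% − 10.40%) / (1.89 − 0.91) = 8.13% / 0.98 = 8.2959%

8.30%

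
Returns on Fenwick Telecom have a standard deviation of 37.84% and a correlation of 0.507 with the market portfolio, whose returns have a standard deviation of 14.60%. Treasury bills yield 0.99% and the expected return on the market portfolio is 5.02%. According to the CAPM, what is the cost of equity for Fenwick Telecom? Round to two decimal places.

β = ρ × σ_i / σ_m = 0.507 × 37.84% / 14.60% = 1.3140
MRP = 5.02% − 0.99% = 4.03%
E(R) = 0.99% + 1.3140 × 4.03% = 6.29%

6.29%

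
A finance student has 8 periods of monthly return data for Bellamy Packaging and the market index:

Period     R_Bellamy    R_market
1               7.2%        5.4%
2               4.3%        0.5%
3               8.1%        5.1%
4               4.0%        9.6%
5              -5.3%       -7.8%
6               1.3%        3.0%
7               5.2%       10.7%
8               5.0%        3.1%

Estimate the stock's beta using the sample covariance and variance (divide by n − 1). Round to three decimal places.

0.547

Mean R_i = (7.2 + 4.3 + 8.1 + 4.0 − 5.3 + 1.3 + 5.2 + 5.0) / 8 = 3.7250%
Mean R_m = (5.4 + 0.5 + 5.1 + 9.6 − 7.8 + 3.0 + 10.7 + 3.1) / 8 = 3.7000%
Σ(R_i − R̄_i)(R_m − R̄_m) = 126.8600  ⇒  Cov = 126.8600 / 7 = 18.1229
Σ(R_m − R̄_m)² = 232.0000  ⇒  Var(R_m) = 232.0000 / 7 = 33.1429
β = Cov / Var(R_m) = 18.1229 / 33.1429 = 0.5468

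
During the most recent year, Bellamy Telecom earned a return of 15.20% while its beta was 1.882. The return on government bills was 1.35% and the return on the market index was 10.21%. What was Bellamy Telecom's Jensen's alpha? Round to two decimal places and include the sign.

Market excess return = 10.21% − 1.35% = 8.86%
CAPM benchmark = R_f + β(R_m − R_f) = 1.35% + 1.882 × 8.86% = 18.02452%
α = actual − benchmark = 15.20% − 18.02452% = -2.82%

-2.82%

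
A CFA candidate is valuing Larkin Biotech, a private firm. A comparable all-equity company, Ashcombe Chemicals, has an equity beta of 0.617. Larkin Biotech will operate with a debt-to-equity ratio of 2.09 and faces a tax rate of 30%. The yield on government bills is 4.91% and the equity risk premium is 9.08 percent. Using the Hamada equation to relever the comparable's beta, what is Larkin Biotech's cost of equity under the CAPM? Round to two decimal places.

β_L = β_U × [1 + (1 − t)(D/E)] = 0.617 × [1 + (1 − 0.30) × 2.09]
    = 0.617 × [1 + 0.70 × 2.09] = 0.617 × 2.4630 = 1.5197
E(R) = R_f + β_L × MRP = 4.91% + 1.5197 × 9.08% = 18.71%

18.71%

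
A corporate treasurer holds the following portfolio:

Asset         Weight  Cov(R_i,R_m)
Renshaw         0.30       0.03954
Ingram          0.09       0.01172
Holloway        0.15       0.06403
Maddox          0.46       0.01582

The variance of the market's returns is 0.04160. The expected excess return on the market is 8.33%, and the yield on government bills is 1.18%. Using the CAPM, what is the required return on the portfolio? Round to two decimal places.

7.15%

β_Renshaw = 0.03954 / 0.04160 = 0.9505
β_Ingram = 0.01172 / 0.04160 = 0.2817
β_Holloway = 0.06403 / 0.04160 = 1.5392
β_Maddox = 0.01582 / 0.04160 = 0.3803
β_P = Σ w_i β_i = 0.30×0.9505 + 0.09×0.2817 + 0.15×1.5392 + 0.46×0.3803 = 0.7163
E(R_P) = R_f + β_P × MRP = 1.18% + 0.7163 × 8.33% = 7.15%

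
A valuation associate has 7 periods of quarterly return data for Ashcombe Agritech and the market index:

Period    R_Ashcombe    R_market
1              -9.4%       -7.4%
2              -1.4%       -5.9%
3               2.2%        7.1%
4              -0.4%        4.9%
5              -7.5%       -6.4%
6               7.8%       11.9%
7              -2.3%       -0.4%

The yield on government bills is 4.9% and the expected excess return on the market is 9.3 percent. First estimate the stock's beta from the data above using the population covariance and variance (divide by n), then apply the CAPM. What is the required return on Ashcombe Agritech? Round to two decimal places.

Mean R_i = (-9.4 − 1.4 + 2.2 − 0.4 − 7.5 + 7.8 − 2.3) / 7 = -1.5714%
Mean R_m = (-7.4 − 5.9 + 7.1 + 4.9 − 6.4 + 11.9 − 0.4) / 7 = 0.5429%
Σ(R_i − R̄_i)(R_m − R̄_m) = 239.1914  ⇒  Cov = 239.1914 / 7 = 34.1702
Σ(R_m − R̄_m)² = 344.6571  ⇒  Var(R_m) = 344.6571 / 7 = 49.2367
β = Cov / Var(R_m) = 34.1702 / 49.2367 = 0.6940
E(R) = R_f + β × MRP = 4.9% + 0.6940 × 9.3% = 11.35%

11.35%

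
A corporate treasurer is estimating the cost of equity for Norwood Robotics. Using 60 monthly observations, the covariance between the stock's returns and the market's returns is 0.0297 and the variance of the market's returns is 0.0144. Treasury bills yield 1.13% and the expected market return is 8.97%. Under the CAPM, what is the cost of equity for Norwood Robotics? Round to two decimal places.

17.30%

β = Cov(R_i, R_m) / Var(R_m) = 0.0297 / 0.0144 = 2.0625
MRP = 8.97% − 1.13% = 7.84%
E(R) = R_f + β × MRP = 1.13% + 2.0625 × 7.84% = 17.30%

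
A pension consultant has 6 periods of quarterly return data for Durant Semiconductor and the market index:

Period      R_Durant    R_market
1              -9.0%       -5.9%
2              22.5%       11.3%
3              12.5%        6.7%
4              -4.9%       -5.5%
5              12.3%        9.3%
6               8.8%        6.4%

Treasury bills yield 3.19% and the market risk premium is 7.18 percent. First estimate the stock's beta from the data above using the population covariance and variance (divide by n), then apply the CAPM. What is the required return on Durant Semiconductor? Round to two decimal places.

14.18%

Mean R_i = (-9.0 + 22.5 + 12.5 − 4.9 + 12.3 + 8.8) / 6 = 7.0333%
Mean R_m = (-5.9 + 11.3 + 6.7 − 5.5 + 9.3 + 6.4) / 6 = 3.7167%
Σ(R_i − R̄_i)(R_m − R̄_m) = 431.9167  ⇒  Cov = 431.9167 / 6 = 71.9861
Σ(R_m − R̄_m)² = 282.2083  ⇒  Var(R_m) = 282.2083 / 6 = 47.0347
β = Cov / Var(R_m) = 71.9861 / 47.0347 = 1.5305
E(R) = R_f + β × MRP = 3.19% + 1.5305 × 7.18% = 14.18%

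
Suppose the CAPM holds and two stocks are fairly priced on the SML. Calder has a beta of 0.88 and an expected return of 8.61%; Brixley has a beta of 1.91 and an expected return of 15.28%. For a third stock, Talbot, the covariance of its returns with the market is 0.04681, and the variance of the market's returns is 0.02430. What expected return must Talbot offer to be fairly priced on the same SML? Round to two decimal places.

15.39%

MRP = (15.28% − 8.61%) / (1.91 − 0.88) = 6.4757%
R_f = 8.61% − 0.88 × 6.4757% = 2.9114%
β_Talbot = Cov / Var(R_m) = 0.04681 / 0.02430 = 1.9263
E(R_Talbot) = R_f + β × MRP = 2.9114% + 1.9263 × 6.4757% = 15.39%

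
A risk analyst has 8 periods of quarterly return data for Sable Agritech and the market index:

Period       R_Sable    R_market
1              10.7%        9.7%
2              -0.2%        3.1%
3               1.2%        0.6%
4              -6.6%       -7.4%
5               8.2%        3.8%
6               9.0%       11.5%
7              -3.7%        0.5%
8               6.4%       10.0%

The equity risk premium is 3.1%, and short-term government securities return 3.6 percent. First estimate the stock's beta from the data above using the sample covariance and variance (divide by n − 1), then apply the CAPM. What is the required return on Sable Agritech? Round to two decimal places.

Mean R_i = (10.7 − 0.2 + 1.2 − 6.6 + 8.2 + 9.0 − 3.7 + 6.4) / 8 = 3.1250%
Mean R_m = (9.7 + 3.1 + 0.6 − 7.4 + 3.8 + 11.5 + 0.5 + 10.0) / 8 = 3.9750%
Σ(R_i − R̄_i)(R_m − R̄_m) = 250.1650  ⇒  Cov = 250.1650 / 7 = 35.7379
Σ(R_m − R̄_m)² = 279.3550  ⇒  Var(R_m) = 279.3550 / 7 = 39.9079
β = Cov / Var(R_m) = 35.7379 / 39.9079 = 0.8955
E(R) = R_f + β × MRP = 3.6% + 0.8955 × 3.1% = 6.38%

6.38%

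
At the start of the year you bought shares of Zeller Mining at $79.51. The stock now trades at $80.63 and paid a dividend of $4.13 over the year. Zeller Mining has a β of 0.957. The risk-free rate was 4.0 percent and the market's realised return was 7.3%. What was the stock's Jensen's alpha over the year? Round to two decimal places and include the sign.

Realised HPR = (P1 + D1 − P0) / P0 = (80.63 + 4.13 − 79.51) / 79.51 = 5.25 / 79.51 = 6.6029%
MRP = 7.3% − 4.0% = 3.30%
CAPM required = R_f + β·MRP = 4.0% + 0.957 × 3.3% = 7.1581%
α = realised − required = 6.6029% − 7.1581% = -0.56%

-0.56%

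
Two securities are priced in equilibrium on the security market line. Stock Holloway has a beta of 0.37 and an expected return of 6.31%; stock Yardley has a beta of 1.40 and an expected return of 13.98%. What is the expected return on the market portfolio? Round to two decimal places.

11.00%

Both satisfy E(R) = R_f + β·MRP, so the slope of the SML is
MRP = (13.98% − 6.31%) / (1.40 − 0.37) = 7.67% / 1.03 = 7.4466%
R_f = E(R_Holloway) − β_Holloway·MRP = 6.31% − 0.37 × 7.4466% = 3.5548%
E(R_m) = R_f + MRP = 3.5548% + 7.4466% = 11.00%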